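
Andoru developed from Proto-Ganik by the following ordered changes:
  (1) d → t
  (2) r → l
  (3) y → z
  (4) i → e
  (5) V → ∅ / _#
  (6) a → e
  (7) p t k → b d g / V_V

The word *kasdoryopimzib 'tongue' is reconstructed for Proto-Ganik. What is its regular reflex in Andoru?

Andoru: *kasdoryopimzib > kastoryopimzib > kastolyopimzib > kastolzopimzib > kastolzopemzeb > kestolzopemzeb > kestolzobemzeb  (by unconditioned shift, unconditioned shift, unconditioned shift, vowel merger, vowel merger, intervocalic voicing)

kestolzobemzeb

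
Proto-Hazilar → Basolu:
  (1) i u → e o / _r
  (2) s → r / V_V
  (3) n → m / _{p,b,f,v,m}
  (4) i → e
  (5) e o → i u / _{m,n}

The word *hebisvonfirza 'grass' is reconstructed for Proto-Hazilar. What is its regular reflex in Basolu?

Basolu: *hebisvonfirza
  hebisvonfirza → hebisvonferza   [pre-rhotic lowering]
  hebisvonferza (rule 2 does not apply)
  hebisvonferza → hebisvomferza   [nasal place assimilation]
  hebisvomferza → hebesvomferza   [vowel merger]
  hebesvomferza → hebesvumferza   [pre-nasal raising]
  giving Basolu hebesvumferza.

hebesvumferza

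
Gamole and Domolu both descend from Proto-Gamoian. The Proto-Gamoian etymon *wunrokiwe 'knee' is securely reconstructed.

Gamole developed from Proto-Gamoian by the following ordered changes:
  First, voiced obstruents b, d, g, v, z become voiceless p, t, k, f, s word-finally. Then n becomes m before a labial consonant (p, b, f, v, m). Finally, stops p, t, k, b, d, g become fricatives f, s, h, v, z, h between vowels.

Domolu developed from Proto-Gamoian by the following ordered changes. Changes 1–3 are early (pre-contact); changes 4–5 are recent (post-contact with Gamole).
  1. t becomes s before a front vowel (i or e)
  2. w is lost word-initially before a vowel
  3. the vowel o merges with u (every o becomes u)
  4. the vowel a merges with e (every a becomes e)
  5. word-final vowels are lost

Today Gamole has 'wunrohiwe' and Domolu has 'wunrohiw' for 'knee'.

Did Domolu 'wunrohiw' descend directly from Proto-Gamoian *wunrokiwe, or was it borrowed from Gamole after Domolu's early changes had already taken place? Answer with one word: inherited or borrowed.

If inherited, *wunrokiwe would pass through all of Domolu's changes:
Domolu: *wunrokiwe > unrokiwe > unrukiwe > unrukiw  (by glide loss, vowel merger, apocope)
If borrowed from Gamole 'wunrohiwe' after the early changes, it would undergo only the recent ones:
  rule 4 (vowel merger): no change (wunrohiwe)
  rule 5 (apocope): wunrohiwe → wunrohiw
  ⇒ as a loan: wunrohiw
Domolu 'wunrohiw' matches the loan outcome 'wunrohiw', not the inherited 'unrukiw' — it skipped the early Domolu changes, so it was borrowed from Gamole.

borrowed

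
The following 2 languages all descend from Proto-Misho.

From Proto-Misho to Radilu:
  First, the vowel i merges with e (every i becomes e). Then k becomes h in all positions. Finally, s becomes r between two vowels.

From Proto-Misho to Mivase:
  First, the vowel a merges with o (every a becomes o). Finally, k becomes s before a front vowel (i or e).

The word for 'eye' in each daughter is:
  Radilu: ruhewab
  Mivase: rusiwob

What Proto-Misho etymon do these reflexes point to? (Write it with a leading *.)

*rukiwab

Position 6: Radilu has a, Mivase has o. Radilu preserves a here (none of its changes turn any other segment into a), so the proto-segment is *a.
Position 3: Radilu has h, Mivase has s. Taking the neighbouring segments as reconstructed: Radilu h could go back to *k or *h; Mivase s could go back to *k or *s — the one source consistent with every daughter is *k.
Continuing position by position gives *rukiwab; check it forward:
Radilu: start from *rukiwab.
  rule 1 (vowel merger): rukiwab → rukewab
  rule 2 (unconditioned shift): rukewab → ruhewab
  rule 3: no change — ruhewab
  ⇒ Radilu ruhewab
Mivase: *rukiwab
  rukiwab → rukiwob   [vowel merger]
  rukiwob → rusiwob   [palatalisation]
  giving Mivase rusiwob.
Only *rukiwab yields all of Radilu ruhewab, Mivase rusiwob.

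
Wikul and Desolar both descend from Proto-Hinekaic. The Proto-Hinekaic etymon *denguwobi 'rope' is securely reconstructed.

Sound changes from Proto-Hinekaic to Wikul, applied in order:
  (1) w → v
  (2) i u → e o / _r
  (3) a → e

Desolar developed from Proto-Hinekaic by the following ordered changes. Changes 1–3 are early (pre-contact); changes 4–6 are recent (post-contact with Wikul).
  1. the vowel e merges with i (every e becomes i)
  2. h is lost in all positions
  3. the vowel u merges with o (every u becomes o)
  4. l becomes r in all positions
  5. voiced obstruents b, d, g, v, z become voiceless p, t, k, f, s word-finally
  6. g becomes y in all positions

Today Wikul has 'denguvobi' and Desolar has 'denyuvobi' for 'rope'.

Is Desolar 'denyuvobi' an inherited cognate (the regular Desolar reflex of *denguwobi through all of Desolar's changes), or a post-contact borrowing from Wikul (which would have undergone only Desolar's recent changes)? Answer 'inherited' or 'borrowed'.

borrowed

If inherited, *denguwobi would pass through all of Desolar's changes:
Desolar: *denguwobi
  denguwobi → dinguwobi   [vowel merger]
  dinguwobi (rule 2 does not apply)
  dinguwobi → dingowobi   [vowel merger]
  dingowobi (rule 4 does not apply)
  dingowobi (rule 5 does not apply)
  dingowobi → dinyowobi   [unconditioned shift]
  giving Desolar dinyowobi.
If borrowed from Wikul 'denguvobi' after the early changes, it would undergo only the recent ones:
  rule 4 (unconditioned shift): no change (denguvobi)
  rule 5 (final devoicing): no change (denguvobi)
  rule 6 (unconditioned shift): denguvobi → denyuvobi
  ⇒ as a loan: denyuvobi
Desolar 'denyuvobi' matches the loan outcome 'denyuvobi', not the inherited 'dinyowobi' — it skipped the early Desolar changes, so it was borrowed from Wikul.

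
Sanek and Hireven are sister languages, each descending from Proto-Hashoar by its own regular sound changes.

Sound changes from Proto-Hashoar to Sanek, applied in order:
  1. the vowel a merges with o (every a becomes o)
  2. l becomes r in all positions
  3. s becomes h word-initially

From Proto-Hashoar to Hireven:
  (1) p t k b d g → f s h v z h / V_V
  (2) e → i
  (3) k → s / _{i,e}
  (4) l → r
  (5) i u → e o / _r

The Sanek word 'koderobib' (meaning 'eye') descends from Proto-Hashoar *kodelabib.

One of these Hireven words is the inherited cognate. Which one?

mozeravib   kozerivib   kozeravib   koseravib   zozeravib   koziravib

Hireven: *kodelabib
  kodelabib → kozelavib   [intervocalic lenition]
  kozelavib → kozilavib   [vowel merger]
  kozilavib (rule 3 does not apply)
  kozilavib → koziravib   [unconditioned shift]
  koziravib → kozeravib   [pre-rhotic lowering]
  giving Hireven kozeravib.
The other candidates each miss or misapply at least one Hireven change.

kozeravib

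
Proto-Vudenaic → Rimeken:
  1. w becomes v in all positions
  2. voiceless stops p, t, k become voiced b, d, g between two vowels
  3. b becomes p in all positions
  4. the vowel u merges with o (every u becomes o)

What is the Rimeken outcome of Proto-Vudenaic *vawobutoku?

vavopodogo

Rimeken: *vawobutoku
  vawobutoku → vavobutoku   [unconditioned shift]
  vavobutoku → vavobudogu   [intervocalic voicing]
  vavobudogu → vavopudogu   [unconditioned shift]
  vavopudogu → vavopodogo   [vowel merger]
  giving Rimeken vavopodogo.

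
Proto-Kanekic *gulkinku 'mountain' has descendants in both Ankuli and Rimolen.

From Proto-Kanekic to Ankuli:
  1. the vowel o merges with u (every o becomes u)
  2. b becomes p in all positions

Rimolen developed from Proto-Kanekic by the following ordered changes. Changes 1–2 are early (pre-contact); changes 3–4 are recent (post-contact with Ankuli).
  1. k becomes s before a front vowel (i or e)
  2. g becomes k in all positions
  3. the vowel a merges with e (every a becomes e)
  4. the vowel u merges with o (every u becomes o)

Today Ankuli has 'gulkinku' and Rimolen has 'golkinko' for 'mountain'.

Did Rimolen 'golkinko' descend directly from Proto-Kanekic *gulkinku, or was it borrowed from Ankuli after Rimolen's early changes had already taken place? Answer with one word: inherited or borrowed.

If inherited, *gulkinku would pass through all of Rimolen's changes:
Rimolen: *gulkinku
  gulkinku → gulsinku   [palatalisation]
  gulsinku → kulsinku   [unconditioned shift]
  kulsinku (rule 3 does not apply)
  kulsinku → kolsinko   [vowel merger]
  giving Rimolen kolsinko.
If borrowed from Ankuli 'gulkinku' after the early changes, it would undergo only the recent ones:
  rule 3 (vowel merger): no change (gulkinku)
  rule 4 (vowel merger): gulkinku → golkinko
  ⇒ as a loan: golkinko
Rimolen 'golkinko' matches the loan outcome 'golkinko', not the inherited 'kolsinko' — it skipped the early Rimolen changes, so it was borrowed from Ankuli.

borrowed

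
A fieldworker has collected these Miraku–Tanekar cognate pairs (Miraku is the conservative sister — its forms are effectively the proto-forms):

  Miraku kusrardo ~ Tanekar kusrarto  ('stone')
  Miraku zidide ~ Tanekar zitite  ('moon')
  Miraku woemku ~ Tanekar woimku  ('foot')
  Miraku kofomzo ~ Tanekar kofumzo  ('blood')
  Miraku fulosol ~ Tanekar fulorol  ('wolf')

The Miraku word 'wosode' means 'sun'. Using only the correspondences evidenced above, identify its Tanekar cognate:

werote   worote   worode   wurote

fulosol ~ fulorol — Miraku s corresponds to Tanekar r between vowels (before a back vowel).
zidide ~ zitite — Miraku d corresponds to Tanekar t between vowels (before a front vowel).
Applying these to Miraku 'wosode':
  wosode → worode   (s→r between vowels (before a back vowel))
  worode → worote   (d→t between vowels (before a front vowel))
So the Tanekar cognate is 'worote'.

worote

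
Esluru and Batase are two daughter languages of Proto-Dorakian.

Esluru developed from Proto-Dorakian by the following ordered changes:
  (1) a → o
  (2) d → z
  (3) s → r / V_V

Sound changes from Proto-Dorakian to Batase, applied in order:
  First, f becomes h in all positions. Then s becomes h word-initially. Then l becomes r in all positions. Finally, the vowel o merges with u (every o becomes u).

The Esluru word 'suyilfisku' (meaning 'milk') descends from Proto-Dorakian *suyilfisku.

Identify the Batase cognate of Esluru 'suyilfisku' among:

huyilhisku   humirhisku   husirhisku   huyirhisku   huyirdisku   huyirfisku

huyirhisku

Batase: start from *suyilfisku.
  rule 1 (unconditioned shift): suyilfisku → suyilhisku
  rule 2 (debuccalisation): suyilhisku → huyilhisku
  rule 3 (unconditioned shift): huyilhisku → huyirhisku
  rule 4: no change — huyirhisku
  ⇒ Batase huyirhisku
Among the options, 'huyirhisku' alone shows every Batase change applied in order.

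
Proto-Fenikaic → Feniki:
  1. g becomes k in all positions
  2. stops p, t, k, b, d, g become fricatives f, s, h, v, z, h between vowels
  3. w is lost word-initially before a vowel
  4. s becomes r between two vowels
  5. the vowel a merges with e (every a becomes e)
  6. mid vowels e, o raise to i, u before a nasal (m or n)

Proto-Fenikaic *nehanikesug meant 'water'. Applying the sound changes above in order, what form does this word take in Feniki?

Feniki: *nehanikesug > nehanikesuk > nehanihesuk > nehaniheruk > neheniheruk > nehiniheruk  (by unconditioned shift, intervocalic lenition, rhotacism, vowel merger, pre-nasal raising)

nehiniheruk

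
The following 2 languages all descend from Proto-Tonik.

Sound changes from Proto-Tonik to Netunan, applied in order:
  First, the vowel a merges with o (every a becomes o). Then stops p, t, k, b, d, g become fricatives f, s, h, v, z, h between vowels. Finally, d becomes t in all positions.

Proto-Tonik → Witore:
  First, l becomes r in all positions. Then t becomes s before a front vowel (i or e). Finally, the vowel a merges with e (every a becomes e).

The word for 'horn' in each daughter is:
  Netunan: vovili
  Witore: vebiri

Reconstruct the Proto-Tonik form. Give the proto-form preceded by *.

*vabili

Position 2: Netunan has o, Witore has e. Taking the neighbouring segments as reconstructed: Netunan o could go back to *a or *o; Witore e could go back to *a or *e — the one source consistent with every daughter is *a.
Position 5: Netunan has l, Witore has r. Netunan preserves l here (none of its changes turn any other segment into l), so the proto-segment is *l.
Continuing position by position gives *vabili; check it forward:
Netunan: *vabili
  vabili → vobili   [vowel merger]
  vobili → vovili   [intervocalic lenition]
  vovili (rule 3 does not apply)
  giving Netunan vovili.
Witore: start from *vabili.
  rule 1 (unconditioned shift): vabili → vabiri
  rule 2: no change — vabiri
  rule 3 (vowel merger): vabiri → vebiri
  ⇒ Witore vebiri
Only *vabili yields all of Netunan vovili, Witore vebiri.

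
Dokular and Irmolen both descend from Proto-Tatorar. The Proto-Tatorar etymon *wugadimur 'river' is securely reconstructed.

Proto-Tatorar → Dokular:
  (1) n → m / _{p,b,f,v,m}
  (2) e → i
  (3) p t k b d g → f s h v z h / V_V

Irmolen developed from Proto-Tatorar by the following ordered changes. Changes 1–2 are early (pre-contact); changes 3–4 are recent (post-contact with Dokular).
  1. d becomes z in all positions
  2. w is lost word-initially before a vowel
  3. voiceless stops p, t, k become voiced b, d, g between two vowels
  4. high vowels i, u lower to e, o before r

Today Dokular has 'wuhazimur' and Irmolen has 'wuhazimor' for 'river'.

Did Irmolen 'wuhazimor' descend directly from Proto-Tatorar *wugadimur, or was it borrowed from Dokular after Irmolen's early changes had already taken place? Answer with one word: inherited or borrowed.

borrowed

If inherited, *wugadimur would pass through all of Irmolen's changes:
Irmolen: *wugadimur > wugazimur > ugazimur > ugazimor  (by unconditioned shift, glide loss, pre-rhotic lowering)
If borrowed from Dokular 'wuhazimur' after the early changes, it would undergo only the recent ones:
  rule 3 (intervocalic voicing): no change (wuhazimur)
  rule 4 (pre-rhotic lowering): wuhazimur → wuhazimor
  ⇒ as a loan: wuhazimor
Irmolen 'wuhazimor' matches the loan outcome 'wuhazimor', not the inherited 'ugazimor' — it skipped the early Irmolen changes, so it was borrowed from Dokular.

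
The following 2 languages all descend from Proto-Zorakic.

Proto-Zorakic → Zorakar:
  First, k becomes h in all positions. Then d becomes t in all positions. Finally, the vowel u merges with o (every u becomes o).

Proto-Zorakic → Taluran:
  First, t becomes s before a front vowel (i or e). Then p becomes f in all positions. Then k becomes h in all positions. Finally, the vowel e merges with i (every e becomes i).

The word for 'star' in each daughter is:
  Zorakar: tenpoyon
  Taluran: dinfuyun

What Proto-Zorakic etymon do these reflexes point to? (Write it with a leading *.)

*denpuyun

Position 7: Zorakar has o, Taluran has u. Taluran preserves u here (none of its changes turn any other segment into u), so the proto-segment is *u.
Position 1: Zorakar has t, Taluran has d. Taluran preserves d here (none of its changes turn any other segment into d), so the proto-segment is *d.
Position 5: Zorakar has o, Taluran has u. Taluran preserves u here (none of its changes turn any other segment into u), so the proto-segment is *u.
This points to *denpuyun. Verify forward in each daughter:
Zorakar: *denpuyun > tenpuyun > tenpoyon  (by unconditioned shift, vowel merger)
Taluran: *denpuyun
  denpuyun (rule 1 does not apply)
  denpuyun → denfuyun   [unconditioned shift]
  denfuyun (rule 3 does not apply)
  denfuyun → dinfuyun   [vowel merger]
  giving Taluran dinfuyun.
*denpuyun is the unique common source.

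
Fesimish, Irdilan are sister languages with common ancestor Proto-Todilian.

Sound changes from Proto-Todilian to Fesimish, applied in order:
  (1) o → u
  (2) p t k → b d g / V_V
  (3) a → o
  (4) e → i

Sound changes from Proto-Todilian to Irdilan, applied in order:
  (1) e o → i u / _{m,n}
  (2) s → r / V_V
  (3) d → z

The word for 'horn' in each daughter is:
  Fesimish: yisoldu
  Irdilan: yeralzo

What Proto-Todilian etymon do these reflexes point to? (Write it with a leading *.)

Position 3: Fesimish has s, Irdilan has r. Fesimish preserves s here (none of its changes turn any other segment into s), so the proto-segment is *s.
Position 4: Fesimish has o, Irdilan has a. Irdilan preserves a here (none of its changes turn any other segment into a), so the proto-segment is *a.
Verify the candidate proto-form against each daughter:
Fesimish: *yesaldo
  yesaldo → yesaldu   [vowel merger]
  yesaldu (rule 2 does not apply)
  yesaldu → yesoldu   [vowel merger]
  yesoldu → yisoldu   [vowel merger]
  giving Fesimish yisoldu.
Irdilan: start from *yesaldo.
  rule 1: no change — yesaldo
  rule 2 (rhotacism): yesaldo → yeraldo
  rule 3 (unconditioned shift): yeraldo → yeralzo
  ⇒ Irdilan yeralzo
No other proto-form is consistent with every reflex, so the reconstruction is *yesaldo.

*yesaldo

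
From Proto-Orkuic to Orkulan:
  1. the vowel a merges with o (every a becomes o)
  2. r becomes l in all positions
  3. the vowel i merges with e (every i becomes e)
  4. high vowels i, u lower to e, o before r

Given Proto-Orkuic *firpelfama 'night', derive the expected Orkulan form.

felpelfomo

Orkulan: *firpelfama
  firpelfama → firpelfomo   [vowel merger]
  firpelfomo → filpelfomo   [unconditioned shift]
  filpelfomo → felpelfomo   [vowel merger]
  felpelfomo (rule 4 does not apply)
  giving Orkulan felpelfomo.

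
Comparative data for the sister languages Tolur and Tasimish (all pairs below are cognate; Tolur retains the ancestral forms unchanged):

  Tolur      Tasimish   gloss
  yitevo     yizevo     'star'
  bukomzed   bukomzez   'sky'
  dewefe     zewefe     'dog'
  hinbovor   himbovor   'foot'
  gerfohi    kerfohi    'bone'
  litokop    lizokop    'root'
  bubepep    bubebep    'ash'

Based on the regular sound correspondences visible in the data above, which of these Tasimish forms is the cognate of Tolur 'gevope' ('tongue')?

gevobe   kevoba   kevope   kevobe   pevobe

kevobe

gerfohi ~ kerfohi — Tolur g corresponds to Tasimish k word-initially before a front vowel.
bubepep ~ bubebep — Tolur p corresponds to Tasimish b between vowels (before a front vowel).
Applying these to Tolur 'gevope':
  gevope → kevope   (g→k word-initially before a front vowel)
  kevope → kevobe   (p→b between vowels (before a front vowel))
So the Tasimish cognate is 'kevobe'.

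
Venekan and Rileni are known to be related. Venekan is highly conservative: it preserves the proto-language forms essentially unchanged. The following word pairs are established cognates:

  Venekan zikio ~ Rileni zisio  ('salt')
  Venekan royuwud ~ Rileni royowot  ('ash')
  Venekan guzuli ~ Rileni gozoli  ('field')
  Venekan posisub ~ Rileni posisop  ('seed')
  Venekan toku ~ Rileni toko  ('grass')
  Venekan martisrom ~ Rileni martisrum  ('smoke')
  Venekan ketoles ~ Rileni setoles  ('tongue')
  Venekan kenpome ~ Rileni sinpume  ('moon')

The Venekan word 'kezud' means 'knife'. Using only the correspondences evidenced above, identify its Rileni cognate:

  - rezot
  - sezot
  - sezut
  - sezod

ketoles ~ setoles, kenpome ~ sinpume — Venekan k corresponds to Rileni s word-initially before a front vowel.
royuwud ~ royowot, guzuli ~ gozoli — Venekan u corresponds to Rileni o after a consonant, before a consonant other than r, m, n, p, b, f, v.
royuwud ~ royowot — Venekan d corresponds to Rileni t word-finally.
Applying these to Venekan 'kezud':
  kezud → sezud   (k→s word-initially before a front vowel)
  sezud → sezod   (u→o after a consonant, before a consonant other than r, m, n, p, b, f, v)
  sezod → sezot   (d→t word-finally)
So the Rileni cognate is 'sezot'.

sezot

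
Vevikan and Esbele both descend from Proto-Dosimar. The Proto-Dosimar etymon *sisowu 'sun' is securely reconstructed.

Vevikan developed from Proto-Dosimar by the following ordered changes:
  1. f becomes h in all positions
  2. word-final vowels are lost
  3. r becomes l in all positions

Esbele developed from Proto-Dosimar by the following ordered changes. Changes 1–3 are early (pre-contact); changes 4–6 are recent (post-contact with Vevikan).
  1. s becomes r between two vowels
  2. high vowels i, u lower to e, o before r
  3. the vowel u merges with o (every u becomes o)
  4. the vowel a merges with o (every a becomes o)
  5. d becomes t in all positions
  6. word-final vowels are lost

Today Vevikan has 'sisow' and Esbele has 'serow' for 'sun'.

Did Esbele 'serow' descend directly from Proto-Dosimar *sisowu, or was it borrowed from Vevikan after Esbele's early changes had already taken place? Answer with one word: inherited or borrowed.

inherited

If inherited, *sisowu would pass through all of Esbele's changes:
Esbele: *sisowu > sirowu > serowu > serowo > serow  (by rhotacism, pre-rhotic lowering, vowel merger, apocope)
If borrowed from Vevikan 'sisow' after the early changes, it would undergo only the recent ones:
  rule 4 (vowel merger): no change (sisow)
  rule 5 (unconditioned shift): no change (sisow)
  rule 6 (apocope): no change (sisow)
  ⇒ as a loan: sisow
Esbele 'serow' matches the inherited outcome exactly, so it is an inherited cognate, not a loan.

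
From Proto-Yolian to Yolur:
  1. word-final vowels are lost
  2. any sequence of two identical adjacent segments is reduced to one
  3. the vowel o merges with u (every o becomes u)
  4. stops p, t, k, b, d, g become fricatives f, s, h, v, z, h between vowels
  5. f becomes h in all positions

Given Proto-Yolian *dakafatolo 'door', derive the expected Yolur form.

Yolur: *dakafatolo
  dakafatolo → dakafatol   [apocope]
  dakafatol (rule 2 does not apply)
  dakafatol → dakafatul   [vowel merger]
  dakafatul → dahafasul   [intervocalic lenition]
  dahafasul → dahahasul   [unconditioned shift]
  giving Yolur dahahasul.

dahahasul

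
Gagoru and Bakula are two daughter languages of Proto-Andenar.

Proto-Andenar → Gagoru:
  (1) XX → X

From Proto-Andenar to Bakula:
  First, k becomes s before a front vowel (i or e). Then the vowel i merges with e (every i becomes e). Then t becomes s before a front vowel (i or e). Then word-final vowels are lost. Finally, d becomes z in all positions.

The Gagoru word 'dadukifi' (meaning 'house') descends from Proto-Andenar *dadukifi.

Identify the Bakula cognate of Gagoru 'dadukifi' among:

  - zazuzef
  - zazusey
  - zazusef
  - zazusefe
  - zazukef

zazusef

Bakula: *dadukifi > dadusifi > dadusefe > dadusef > zazusef  (by palatalisation, vowel merger, apocope, unconditioned shift)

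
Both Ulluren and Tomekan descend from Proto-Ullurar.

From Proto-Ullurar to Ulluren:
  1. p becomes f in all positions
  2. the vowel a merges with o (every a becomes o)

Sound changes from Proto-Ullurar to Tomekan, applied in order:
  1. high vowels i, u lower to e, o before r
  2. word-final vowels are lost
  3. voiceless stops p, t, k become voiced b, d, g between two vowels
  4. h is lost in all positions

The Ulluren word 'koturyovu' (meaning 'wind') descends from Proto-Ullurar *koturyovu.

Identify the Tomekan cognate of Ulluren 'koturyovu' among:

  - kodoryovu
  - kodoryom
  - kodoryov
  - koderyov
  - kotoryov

kodoryov

Tomekan: start from *koturyovu.
  rule 1 (pre-rhotic lowering): koturyovu → kotoryovu
  rule 2 (apocope): kotoryovu → kotoryov
  rule 3 (intervocalic voicing): kotoryov → kodoryov
  rule 4: no change — kodoryov
  ⇒ Tomekan kodoryov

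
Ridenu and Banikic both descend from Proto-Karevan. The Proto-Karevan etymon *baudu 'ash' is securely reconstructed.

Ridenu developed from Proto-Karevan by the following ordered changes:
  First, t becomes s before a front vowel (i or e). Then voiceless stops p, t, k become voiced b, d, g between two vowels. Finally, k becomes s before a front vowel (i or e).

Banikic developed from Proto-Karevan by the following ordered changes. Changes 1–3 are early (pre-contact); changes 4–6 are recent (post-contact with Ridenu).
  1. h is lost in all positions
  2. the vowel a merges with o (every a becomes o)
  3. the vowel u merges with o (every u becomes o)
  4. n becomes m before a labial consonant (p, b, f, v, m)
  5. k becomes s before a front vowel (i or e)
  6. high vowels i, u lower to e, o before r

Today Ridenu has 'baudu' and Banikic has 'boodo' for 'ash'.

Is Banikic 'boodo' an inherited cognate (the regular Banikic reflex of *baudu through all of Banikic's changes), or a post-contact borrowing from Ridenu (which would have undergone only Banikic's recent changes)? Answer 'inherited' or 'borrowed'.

If inherited, *baudu would pass through all of Banikic's changes:
Banikic: *baudu > boudu > boodo  (by vowel merger, vowel merger)
If borrowed from Ridenu 'baudu' after the early changes, it would undergo only the recent ones:
  rule 4 (nasal place assimilation): no change (baudu)
  rule 5 (palatalisation): no change (baudu)
  rule 6 (pre-rhotic lowering): no change (baudu)
  ⇒ as a loan: baudu
Banikic 'boodo' matches the inherited outcome exactly, so it is an inherited cognate, not a loan.

inherited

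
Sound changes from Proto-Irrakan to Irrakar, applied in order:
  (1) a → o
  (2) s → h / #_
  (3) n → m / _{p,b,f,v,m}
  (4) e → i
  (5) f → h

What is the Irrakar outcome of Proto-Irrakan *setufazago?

Irrakar: start from *setufazago.
  rule 1 (vowel merger): setufazago → setufozogo
  rule 2 (debuccalisation): setufozogo → hetufozogo
  rule 3: no change — hetufozogo
  rule 4 (vowel merger): hetufozogo → hitufozogo
  rule 5 (unconditioned shift): hitufozogo → hituhozogo
  ⇒ Irrakar hituhozogo

hituhozogo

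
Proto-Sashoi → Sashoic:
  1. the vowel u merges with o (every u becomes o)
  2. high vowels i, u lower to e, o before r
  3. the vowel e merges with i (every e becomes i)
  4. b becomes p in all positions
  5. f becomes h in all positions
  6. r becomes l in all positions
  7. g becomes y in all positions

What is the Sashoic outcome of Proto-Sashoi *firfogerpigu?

Sashoic: start from *firfogerpigu.
  rule 1 (vowel merger): firfogerpigu → firfogerpigo
  rule 2 (pre-rhotic lowering): firfogerpigo → ferfogerpigo
  rule 3 (vowel merger): ferfogerpigo → firfogirpigo
  rule 4: no change — firfogirpigo
  rule 5 (unconditioned shift): firfogirpigo → hirhogirpigo
  rule 6 (unconditioned shift): hirhogirpigo → hilhogilpigo
  rule 7 (unconditioned shift): hilhogilpigo → hilhoyilpiyo
  ⇒ Sashoic hilhoyilpiyo

hilhoyilpiyo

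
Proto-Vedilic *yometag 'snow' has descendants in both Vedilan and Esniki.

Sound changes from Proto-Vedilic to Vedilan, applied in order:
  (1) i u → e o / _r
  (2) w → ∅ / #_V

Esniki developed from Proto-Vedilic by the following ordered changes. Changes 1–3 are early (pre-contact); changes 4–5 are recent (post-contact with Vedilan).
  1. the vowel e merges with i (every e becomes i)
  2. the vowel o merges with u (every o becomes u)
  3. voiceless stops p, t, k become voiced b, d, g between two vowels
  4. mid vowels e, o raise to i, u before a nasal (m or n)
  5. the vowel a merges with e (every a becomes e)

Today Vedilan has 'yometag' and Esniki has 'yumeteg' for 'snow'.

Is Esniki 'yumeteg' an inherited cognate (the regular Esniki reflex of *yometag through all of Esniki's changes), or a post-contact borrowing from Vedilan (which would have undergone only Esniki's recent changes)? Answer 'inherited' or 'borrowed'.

borrowed

If inherited, *yometag would pass through all of Esniki's changes:
Esniki: *yometag
  yometag → yomitag   [vowel merger]
  yomitag → yumitag   [vowel merger]
  yumitag → yumidag   [intervocalic voicing]
  yumidag (rule 4 does not apply)
  yumidag → yumideg   [vowel merger]
  giving Esniki yumideg.
If borrowed from Vedilan 'yometag' after the early changes, it would undergo only the recent ones:
  rule 4 (pre-nasal raising): yometag → yumetag
  rule 5 (vowel merger): yumetag → yumeteg
  ⇒ as a loan: yumeteg
Esniki 'yumeteg' matches the loan outcome 'yumeteg', not the inherited 'yumideg' — it skipped the early Esniki changes, so it was borrowed from Vedilan.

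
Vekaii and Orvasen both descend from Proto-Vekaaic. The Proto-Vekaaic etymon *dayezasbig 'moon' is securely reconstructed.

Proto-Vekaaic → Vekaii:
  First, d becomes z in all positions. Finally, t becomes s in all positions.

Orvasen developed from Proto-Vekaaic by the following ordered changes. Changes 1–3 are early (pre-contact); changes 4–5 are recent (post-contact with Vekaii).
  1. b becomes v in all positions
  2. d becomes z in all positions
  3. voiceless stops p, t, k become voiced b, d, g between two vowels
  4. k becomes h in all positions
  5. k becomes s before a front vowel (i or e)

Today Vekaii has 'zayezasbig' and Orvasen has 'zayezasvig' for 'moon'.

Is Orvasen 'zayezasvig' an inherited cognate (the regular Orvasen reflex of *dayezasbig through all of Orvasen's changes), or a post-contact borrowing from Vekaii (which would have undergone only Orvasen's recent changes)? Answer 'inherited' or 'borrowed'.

inherited

If inherited, *dayezasbig would pass through all of Orvasen's changes:
Orvasen: start from *dayezasbig.
  rule 1 (unconditioned shift): dayezasbig → dayezasvig
  rule 2 (unconditioned shift): dayezasvig → zayezasvig
  rule 3: no change — zayezasvig
  rule 4: no change — zayezasvig
  rule 5: no change — zayezasvig
  ⇒ Orvasen zayezasvig
If borrowed from Vekaii 'zayezasbig' after the early changes, it would undergo only the recent ones:
  rule 4 (unconditioned shift): no change (zayezasbig)
  rule 5 (palatalisation): no change (zayezasbig)
  ⇒ as a loan: zayezasbig
Orvasen 'zayezasvig' matches the inherited outcome exactly, so it is an inherited cognate, not a loan.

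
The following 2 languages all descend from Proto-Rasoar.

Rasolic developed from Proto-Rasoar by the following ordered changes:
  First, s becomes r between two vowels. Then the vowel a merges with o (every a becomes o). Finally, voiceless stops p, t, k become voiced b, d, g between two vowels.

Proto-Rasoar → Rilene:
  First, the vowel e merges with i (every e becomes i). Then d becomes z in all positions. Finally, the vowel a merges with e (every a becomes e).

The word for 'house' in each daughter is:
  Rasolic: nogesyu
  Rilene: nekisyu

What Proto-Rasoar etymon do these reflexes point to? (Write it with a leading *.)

*nakesyu

Position 4: Rasolic has e, Rilene has i. Rasolic preserves e here (none of its changes turn any other segment into e), so the proto-segment is *e.
Position 3: Rasolic has g, Rilene has k. Rilene preserves k here (none of its changes turn any other segment into k), so the proto-segment is *k.
Position 2: Rasolic has o, Rilene has e. In Rilene, e can only continue *a, so the proto-segment is *a.
Continuing position by position gives *nakesyu; check it forward:
Rasolic: start from *nakesyu.
  rule 1: no change — nakesyu
  rule 2 (vowel merger): nakesyu → nokesyu
  rule 3 (intervocalic voicing): nokesyu → nogesyu
  ⇒ Rasolic nogesyu
Rilene: *nakesyu > nakisyu > nekisyu  (by vowel merger, vowel merger)
*nakesyu is the unique common source.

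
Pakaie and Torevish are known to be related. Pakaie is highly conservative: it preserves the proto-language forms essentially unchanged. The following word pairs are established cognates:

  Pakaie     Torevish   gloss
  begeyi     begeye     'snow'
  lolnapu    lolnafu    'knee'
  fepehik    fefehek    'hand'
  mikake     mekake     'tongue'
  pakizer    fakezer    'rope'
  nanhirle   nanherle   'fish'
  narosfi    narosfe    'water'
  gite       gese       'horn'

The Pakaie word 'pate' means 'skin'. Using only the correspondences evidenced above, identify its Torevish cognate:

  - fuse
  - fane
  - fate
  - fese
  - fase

pakizer ~ fakezer — Pakaie p corresponds to Torevish f word-initially before a back vowel.
gite ~ gese — Pakaie t corresponds to Torevish s between vowels (before a front vowel).
Applying these to Pakaie 'pate':
  pate → fate   (p→f word-initially before a back vowel)
  fate → fase   (t→s between vowels (before a front vowel))
So the Torevish cognate is 'fase'.

fase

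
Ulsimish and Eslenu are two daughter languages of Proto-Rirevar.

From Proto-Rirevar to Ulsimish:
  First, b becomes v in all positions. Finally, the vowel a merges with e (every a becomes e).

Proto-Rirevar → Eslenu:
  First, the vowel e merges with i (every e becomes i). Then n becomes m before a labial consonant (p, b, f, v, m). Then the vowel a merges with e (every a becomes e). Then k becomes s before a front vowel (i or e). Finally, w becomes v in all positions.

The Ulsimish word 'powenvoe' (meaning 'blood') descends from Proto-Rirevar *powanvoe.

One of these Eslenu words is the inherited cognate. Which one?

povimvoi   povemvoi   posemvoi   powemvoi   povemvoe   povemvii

povemvoi

Eslenu: start from *powanvoe.
  rule 1 (vowel merger): powanvoe → powanvoi
  rule 2 (nasal place assimilation): powanvoi → powamvoi
  rule 3 (vowel merger): powamvoi → powemvoi
  rule 4: no change — powemvoi
  rule 5 (unconditioned shift): powemvoi → povemvoi
  ⇒ Eslenu povemvoi
The other candidates each miss or misapply at least one Eslenu change.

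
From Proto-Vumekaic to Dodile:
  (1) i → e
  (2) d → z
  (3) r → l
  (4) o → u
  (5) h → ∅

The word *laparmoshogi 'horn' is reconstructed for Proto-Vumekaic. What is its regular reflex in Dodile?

Dodile: *laparmoshogi > laparmoshoge > lapalmoshoge > lapalmushuge > lapalmusuge  (by vowel merger, unconditioned shift, vowel merger, h-loss)

lapalmusuge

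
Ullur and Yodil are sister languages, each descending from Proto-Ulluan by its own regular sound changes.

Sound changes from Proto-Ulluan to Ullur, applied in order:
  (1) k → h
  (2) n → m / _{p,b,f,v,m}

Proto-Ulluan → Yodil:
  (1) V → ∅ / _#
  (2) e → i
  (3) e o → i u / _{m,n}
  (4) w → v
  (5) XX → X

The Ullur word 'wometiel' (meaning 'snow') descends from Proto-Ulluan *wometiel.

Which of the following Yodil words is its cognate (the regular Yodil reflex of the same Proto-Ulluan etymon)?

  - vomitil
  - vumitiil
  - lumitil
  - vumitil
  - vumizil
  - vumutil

Yodil: *wometiel > womitiil > wumitiil > vumitiil > vumitil  (by vowel merger, pre-nasal raising, unconditioned shift, degemination)
Only 'vumitil' matches the regular Yodil development of *wometiel.

vumitil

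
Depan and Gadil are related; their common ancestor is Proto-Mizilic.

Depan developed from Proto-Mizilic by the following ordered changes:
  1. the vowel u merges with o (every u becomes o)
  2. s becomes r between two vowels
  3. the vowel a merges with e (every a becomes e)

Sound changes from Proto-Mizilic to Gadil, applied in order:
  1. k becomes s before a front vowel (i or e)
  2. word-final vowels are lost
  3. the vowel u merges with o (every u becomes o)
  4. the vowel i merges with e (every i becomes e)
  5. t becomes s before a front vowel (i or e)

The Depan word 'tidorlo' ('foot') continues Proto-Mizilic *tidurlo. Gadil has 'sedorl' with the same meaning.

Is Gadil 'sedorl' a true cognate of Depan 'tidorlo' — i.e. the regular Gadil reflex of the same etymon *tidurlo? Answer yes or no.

yes

Derive the expected Gadil reflex of *tidurlo:
Gadil: *tidurlo > tidurl > tidorl > tedorl > sedorl  (by apocope, vowel merger, vowel merger, palatalisation)
Gadil 'sedorl' matches the regular reflex exactly, so the pair is cognate.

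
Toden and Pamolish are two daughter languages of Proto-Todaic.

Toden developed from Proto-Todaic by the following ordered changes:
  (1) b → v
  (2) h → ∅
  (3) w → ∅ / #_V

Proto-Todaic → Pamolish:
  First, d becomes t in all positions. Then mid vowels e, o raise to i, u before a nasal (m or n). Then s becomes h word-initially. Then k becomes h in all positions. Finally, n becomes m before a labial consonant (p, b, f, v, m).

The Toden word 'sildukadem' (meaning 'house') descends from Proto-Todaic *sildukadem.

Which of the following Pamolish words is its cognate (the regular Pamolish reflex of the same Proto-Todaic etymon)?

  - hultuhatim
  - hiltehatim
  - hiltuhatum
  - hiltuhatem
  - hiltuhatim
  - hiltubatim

hiltuhatim

Pamolish: start from *sildukadem.
  rule 1 (unconditioned shift): sildukadem → siltukatem
  rule 2 (pre-nasal raising): siltukatem → siltukatim
  rule 3 (debuccalisation): siltukatim → hiltukatim
  rule 4 (unconditioned shift): hiltukatim → hiltuhatim
  rule 5: no change — hiltuhatim
  ⇒ Pamolish hiltuhatim
The other candidates each miss or misapply at least one Pamolish change.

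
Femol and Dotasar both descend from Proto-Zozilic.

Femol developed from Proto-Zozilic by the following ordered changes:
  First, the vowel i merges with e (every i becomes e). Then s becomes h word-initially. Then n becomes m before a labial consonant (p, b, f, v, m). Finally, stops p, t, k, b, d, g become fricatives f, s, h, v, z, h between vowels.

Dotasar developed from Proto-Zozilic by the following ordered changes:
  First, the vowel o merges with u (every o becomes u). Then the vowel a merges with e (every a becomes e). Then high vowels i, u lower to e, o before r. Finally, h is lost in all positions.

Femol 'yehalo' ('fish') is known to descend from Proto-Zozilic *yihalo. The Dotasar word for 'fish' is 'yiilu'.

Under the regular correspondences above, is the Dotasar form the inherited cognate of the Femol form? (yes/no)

Derive the expected Dotasar reflex of *yihalo:
Dotasar: *yihalo > yihalu > yihelu > yielu  (by vowel merger, vowel merger, h-loss)
The regular Dotasar reflex would be 'yielu', but the attested form is 'yiilu'. The correspondence is irregular, so they are not cognates (the Dotasar form has a different source).

no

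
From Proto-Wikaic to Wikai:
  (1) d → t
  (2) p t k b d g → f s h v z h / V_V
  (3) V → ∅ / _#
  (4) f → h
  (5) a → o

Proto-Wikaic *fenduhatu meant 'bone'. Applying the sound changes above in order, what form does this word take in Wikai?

Wikai: *fenduhatu
  fenduhatu → fentuhatu   [unconditioned shift]
  fentuhatu → fentuhasu   [intervocalic lenition]
  fentuhasu → fentuhas   [apocope]
  fentuhas → hentuhas   [unconditioned shift]
  hentuhas → hentuhos   [vowel merger]
  giving Wikai hentuhos.

hentuhos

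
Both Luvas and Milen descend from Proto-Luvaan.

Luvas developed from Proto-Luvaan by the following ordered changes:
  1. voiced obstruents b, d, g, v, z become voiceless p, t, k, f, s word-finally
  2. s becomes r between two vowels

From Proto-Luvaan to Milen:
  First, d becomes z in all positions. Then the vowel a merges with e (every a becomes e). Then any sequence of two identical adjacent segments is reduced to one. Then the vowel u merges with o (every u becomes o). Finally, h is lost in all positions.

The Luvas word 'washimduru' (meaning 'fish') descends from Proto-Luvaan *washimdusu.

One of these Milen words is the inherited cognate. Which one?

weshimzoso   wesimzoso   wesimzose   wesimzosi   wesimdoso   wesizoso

wesimzoso

Milen: start from *washimdusu.
  rule 1 (unconditioned shift): washimdusu → washimzusu
  rule 2 (vowel merger): washimzusu → weshimzusu
  rule 3: no change — weshimzusu
  rule 4 (vowel merger): weshimzusu → weshimzoso
  rule 5 (h-loss): weshimzoso → wesimzoso
  ⇒ Milen wesimzoso
The other candidates each miss or misapply at least one Milen change.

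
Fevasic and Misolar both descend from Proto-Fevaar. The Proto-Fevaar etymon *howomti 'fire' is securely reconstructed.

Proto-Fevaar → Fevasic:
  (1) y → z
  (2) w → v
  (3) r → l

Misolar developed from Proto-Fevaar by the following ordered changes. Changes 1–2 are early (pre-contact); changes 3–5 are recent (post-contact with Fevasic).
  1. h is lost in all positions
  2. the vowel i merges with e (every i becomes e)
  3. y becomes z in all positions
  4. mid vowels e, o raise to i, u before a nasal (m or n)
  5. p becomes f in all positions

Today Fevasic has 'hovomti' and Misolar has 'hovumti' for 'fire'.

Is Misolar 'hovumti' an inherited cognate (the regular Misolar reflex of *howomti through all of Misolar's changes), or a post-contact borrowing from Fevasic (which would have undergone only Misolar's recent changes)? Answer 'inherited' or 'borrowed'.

If inherited, *howomti would pass through all of Misolar's changes:
Misolar: *howomti
  howomti → owomti   [h-loss]
  owomti → owomte   [vowel merger]
  owomte (rule 3 does not apply)
  owomte → owumte   [pre-nasal raising]
  owumte (rule 5 does not apply)
  giving Misolar owumte.
If borrowed from Fevasic 'hovomti' after the early changes, it would undergo only the recent ones:
  rule 3 (unconditioned shift): no change (hovomti)
  rule 4 (pre-nasal raising): hovomti → hovumti
  rule 5 (unconditioned shift): no change (hovumti)
  ⇒ as a loan: hovumti
Misolar 'hovumti' matches the loan outcome 'hovumti', not the inherited 'owumte' — it skipped the early Misolar changes, so it was borrowed from Fevasic.

borrowed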